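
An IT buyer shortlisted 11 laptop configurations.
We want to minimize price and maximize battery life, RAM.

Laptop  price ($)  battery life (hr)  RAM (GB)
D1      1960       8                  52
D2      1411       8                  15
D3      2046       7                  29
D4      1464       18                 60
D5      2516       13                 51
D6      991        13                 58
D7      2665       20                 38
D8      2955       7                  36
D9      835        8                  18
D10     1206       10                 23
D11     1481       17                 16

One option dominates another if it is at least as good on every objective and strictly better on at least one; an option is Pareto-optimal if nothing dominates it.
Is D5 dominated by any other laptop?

Yes

D4 vs D5: price 1464≤2516, battery life 18≥13, RAM 60≥51 — D4 is at least as good on every objective and strictly better on at least one, so D4 dominates D5.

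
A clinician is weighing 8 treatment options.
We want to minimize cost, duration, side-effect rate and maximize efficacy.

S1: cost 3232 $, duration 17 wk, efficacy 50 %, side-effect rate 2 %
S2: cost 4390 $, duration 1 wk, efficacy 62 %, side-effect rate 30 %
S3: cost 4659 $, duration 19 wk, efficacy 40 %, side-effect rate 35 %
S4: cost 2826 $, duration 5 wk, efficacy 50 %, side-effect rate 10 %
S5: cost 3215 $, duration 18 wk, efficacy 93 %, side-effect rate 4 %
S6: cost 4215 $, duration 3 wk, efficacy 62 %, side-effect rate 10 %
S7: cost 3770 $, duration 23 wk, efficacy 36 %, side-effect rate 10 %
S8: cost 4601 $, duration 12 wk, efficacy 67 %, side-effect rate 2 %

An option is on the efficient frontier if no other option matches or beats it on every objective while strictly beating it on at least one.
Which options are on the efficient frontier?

S1, S2, S4, S5, S6, S8

S1: not dominated.
S2: not dominated (best duration).
S3: dominated by S1 (cost 3232≤4659, duration 17≤19, efficacy 50≥40, side-effect rate 2≤35).
S4: not dominated (best cost).
S5: not dominated (best efficacy).
S6: not dominated.
S7: dominated by S1 (cost 3232≤3770, duration 17≤23, efficacy 50≥36, side-effect rate 2≤10).
S8: not dominated.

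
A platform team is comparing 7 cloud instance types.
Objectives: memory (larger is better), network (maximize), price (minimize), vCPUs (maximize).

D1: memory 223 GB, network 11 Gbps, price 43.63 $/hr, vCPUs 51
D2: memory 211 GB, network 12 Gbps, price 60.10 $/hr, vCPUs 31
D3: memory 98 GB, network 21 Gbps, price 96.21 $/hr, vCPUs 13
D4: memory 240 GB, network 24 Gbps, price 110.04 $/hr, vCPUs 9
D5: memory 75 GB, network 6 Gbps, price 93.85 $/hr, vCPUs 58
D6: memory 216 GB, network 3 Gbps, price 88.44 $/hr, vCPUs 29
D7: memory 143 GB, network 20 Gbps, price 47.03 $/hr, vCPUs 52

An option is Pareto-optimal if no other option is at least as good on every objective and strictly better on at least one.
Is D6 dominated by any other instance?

D1 vs D6: memory 223≥216, network 11≥3, price 43.63≤88.44, vCPUs 51≥29 — D1 is at least as good on every objective and strictly better on at least one, so D1 dominates D6.

Yes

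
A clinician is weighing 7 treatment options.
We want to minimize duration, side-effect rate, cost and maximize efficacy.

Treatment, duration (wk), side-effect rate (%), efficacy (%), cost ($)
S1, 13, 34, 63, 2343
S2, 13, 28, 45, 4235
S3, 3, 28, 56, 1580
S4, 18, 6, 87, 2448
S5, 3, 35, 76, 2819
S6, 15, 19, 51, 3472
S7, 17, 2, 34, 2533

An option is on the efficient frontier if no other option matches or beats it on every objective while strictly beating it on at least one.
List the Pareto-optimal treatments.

S1, S3, S4, S5, S6, S7

S1: not dominated.
S2: dominated by S3 (duration 3≤13, side-effect rate 28≤28, efficacy 56≥45, cost 1580≤4235).
S3: not dominated (best cost).
S4: not dominated (best efficacy).
S5: not dominated.
S6: not dominated.
S7: not dominated (best side-effect rate).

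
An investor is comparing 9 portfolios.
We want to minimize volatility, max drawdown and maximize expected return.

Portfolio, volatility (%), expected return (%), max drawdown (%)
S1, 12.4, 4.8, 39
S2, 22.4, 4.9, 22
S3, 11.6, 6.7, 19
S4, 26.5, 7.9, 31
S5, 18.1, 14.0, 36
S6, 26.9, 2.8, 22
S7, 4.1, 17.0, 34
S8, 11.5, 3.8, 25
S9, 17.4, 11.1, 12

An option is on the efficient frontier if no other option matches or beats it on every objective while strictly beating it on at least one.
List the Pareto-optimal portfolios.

S3, S7, S8, S9

S1: dominated by S3 (volatility 11.6≤12.4, expected return 6.7≥4.8, max drawdown 19≤39).
S2: dominated by S3 (volatility 11.6≤22.4, expected return 6.7≥4.9, max drawdown 19≤22).
S3: not dominated.
S4: dominated by S9 (volatility 17.4≤26.5, expected return 11.1≥7.9, max drawdown 12≤31).
S5: dominated by S7 (volatility 4.1≤18.1, expected return 17.0≥14.0, max drawdown 34≤36).
S6: dominated by S2 (volatility 22.4≤26.9, expected return 4.9≥2.8, max drawdown 22≤22).
S7: not dominated (best volatility).
S8: not dominated.
S9: not dominated (best max drawdown).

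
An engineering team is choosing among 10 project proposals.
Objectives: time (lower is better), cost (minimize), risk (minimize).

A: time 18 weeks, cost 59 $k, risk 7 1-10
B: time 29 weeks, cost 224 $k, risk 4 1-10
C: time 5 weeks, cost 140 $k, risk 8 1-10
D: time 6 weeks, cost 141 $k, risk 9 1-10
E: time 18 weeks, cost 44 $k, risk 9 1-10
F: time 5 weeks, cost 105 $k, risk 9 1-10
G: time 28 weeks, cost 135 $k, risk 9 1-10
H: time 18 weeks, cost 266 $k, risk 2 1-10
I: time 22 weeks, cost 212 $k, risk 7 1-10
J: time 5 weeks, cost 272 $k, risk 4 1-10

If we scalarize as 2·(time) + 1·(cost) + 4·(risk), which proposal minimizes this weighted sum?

E

A: 2·18 + 1·59 + 4·7 = 123
B: 2·29 + 1·224 + 4·4 = 298
C: 2·5 + 1·140 + 4·8 = 182
D: 2·6 + 1·141 + 4·9 = 189
E: 2·18 + 1·44 + 4·9 = 116
F: 2·5 + 1·105 + 4·9 = 151
G: 2·28 + 1·135 + 4·9 = 227
H: 2·18 + 1·266 + 4·2 = 310
I: 2·22 + 1·212 + 4·7 = 284
J: 2·5 + 1·272 + 4·4 = 298
Lowest: E at 116.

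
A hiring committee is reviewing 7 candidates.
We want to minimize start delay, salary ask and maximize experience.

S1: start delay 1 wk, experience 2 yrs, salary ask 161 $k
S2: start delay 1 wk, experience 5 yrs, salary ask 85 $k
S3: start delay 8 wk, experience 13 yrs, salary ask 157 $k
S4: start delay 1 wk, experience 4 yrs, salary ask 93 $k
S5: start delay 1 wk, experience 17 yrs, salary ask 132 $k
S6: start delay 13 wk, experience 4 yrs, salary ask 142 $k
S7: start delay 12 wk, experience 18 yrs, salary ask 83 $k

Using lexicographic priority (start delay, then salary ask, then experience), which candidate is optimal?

First minimize start delay: best is 1, kept {S1, S2, S4, S5}.
Then minimize salary ask: best is 85, kept {S2}.

S2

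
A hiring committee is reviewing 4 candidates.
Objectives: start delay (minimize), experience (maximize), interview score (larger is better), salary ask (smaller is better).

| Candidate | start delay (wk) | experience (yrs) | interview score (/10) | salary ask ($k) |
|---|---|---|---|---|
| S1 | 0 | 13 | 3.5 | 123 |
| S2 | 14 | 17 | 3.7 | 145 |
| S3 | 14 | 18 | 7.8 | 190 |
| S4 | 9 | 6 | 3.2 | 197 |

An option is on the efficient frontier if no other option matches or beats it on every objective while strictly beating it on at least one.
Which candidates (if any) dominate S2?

S1: worse on experience (13 vs 17).
S3: worse on salary ask (190 vs 145).
S4: worse on experience (6 vs 17).
No option dominates S2.

none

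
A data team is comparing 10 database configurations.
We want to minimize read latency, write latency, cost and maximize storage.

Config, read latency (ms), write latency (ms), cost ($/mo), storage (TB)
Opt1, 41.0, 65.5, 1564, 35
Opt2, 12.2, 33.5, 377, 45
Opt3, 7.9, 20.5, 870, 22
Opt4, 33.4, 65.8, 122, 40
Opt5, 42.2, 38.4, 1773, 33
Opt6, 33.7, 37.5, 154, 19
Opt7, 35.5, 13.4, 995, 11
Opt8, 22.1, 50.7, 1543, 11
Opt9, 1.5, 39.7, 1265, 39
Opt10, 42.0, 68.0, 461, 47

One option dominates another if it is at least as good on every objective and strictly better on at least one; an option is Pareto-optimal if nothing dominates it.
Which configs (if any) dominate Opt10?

none

Opt1: worse on cost (1564 vs 461).
Opt2: worse on storage (45 vs 47).
Opt3: worse on cost (870 vs 461).
Opt4: worse on storage (40 vs 47).
Opt5: worse on read latency (42.2 vs 42.0).
Opt6: worse on storage (19 vs 47).
Opt7: worse on cost (995 vs 461).
Opt8: worse on cost (1543 vs 461).
Opt9: worse on cost (1265 vs 461).
No option dominates Opt10.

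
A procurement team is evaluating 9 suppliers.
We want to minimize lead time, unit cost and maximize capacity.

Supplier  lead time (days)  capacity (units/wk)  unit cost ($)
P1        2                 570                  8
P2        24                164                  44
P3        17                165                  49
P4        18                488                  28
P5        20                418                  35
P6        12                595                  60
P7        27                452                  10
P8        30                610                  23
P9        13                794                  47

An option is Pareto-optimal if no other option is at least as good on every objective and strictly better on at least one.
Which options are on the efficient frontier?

P1: not dominated (best lead time).
P2: dominated by P1 (lead time 2≤24, capacity 570≥164, unit cost 8≤44).
P3: dominated by P1 (lead time 2≤17, capacity 570≥165, unit cost 8≤49).
P4: dominated by P1 (lead time 2≤18, capacity 570≥488, unit cost 8≤28).
P5: dominated by P1 (lead time 2≤20, capacity 570≥418, unit cost 8≤35).
P6: not dominated.
P7: dominated by P1 (lead time 2≤27, capacity 570≥452, unit cost 8≤10).
P8: not dominated.
P9: not dominated (best capacity).

P1, P6, P8, P9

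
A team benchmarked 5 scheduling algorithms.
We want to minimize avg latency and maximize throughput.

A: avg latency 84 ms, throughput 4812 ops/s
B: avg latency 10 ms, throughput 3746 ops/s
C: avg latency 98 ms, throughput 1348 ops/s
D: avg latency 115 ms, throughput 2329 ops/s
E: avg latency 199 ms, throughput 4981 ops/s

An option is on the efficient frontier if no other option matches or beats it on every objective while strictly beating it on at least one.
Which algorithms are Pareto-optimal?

A: not dominated.
B: not dominated (best avg latency).
C: dominated by A (avg latency 84≤98, throughput 4812≥1348).
D: dominated by A (avg latency 84≤115, throughput 4812≥2329).
E: not dominated (best throughput).

A, B, E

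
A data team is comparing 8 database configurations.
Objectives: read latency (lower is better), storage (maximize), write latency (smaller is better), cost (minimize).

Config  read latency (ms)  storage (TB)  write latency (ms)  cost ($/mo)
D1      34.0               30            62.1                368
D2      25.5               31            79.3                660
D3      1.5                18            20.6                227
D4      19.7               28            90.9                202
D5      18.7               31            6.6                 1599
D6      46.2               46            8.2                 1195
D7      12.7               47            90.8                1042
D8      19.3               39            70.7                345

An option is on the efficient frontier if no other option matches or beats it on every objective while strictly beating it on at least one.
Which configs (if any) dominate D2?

D8: read latency 19.3≤25.5, storage 39≥31, write latency 70.7≤79.3, cost 345≤660 — dominates D2.
Others (D1, D3, D4, D5, D6, D7) are each worse than D2 on at least one objective.

D8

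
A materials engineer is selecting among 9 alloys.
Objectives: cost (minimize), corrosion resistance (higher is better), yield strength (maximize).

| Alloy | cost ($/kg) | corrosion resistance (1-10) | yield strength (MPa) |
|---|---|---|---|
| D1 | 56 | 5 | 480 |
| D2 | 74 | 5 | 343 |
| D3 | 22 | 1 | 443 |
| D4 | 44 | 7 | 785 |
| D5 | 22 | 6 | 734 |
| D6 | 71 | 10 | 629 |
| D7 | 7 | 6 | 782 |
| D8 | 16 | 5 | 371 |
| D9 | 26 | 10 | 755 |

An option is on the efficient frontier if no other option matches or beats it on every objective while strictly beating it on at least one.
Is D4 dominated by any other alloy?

No

D1: worse on cost (56 vs 44).
D2: worse on cost (74 vs 44).
D3: worse on corrosion resistance (1 vs 7).
D5: worse on corrosion resistance (6 vs 7).
D6: worse on cost (71 vs 44).
D7: worse on corrosion resistance (6 vs 7).
D8: worse on corrosion resistance (5 vs 7).
D9: worse on yield strength (755 vs 785).
No option is at least as good as D4 on every objective and strictly better on one.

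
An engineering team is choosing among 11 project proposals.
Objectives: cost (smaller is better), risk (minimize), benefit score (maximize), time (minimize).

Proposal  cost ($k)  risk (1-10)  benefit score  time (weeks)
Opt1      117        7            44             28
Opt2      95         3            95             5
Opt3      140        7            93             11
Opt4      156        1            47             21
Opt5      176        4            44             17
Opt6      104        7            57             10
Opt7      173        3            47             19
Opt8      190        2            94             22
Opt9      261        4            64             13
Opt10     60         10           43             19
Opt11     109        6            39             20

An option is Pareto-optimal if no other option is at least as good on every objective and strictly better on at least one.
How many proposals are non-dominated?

4

Opt1: dominated by Opt2 (cost 95≤117, risk 3≤7, benefit score 95≥44, time 5≤28).
Opt2: not dominated (best benefit score).
Opt3: dominated by Opt2 (cost 95≤140, risk 3≤7, benefit score 95≥93, time 5≤11).
Opt4: not dominated (best risk).
Opt5: dominated by Opt2 (cost 95≤176, risk 3≤4, benefit score 95≥44, time 5≤17).
Opt6: dominated by Opt2 (cost 95≤104, risk 3≤7, benefit score 95≥57, time 5≤10).
Opt7: dominated by Opt2 (cost 95≤173, risk 3≤3, benefit score 95≥47, time 5≤19).
Opt8: not dominated.
Opt9: dominated by Opt2 (cost 95≤261, risk 3≤4, benefit score 95≥64, time 5≤13).
Opt10: not dominated (best cost).
Opt11: dominated by Opt2 (cost 95≤109, risk 3≤6, benefit score 95≥39, time 5≤20).
Pareto-optimal: Opt2, Opt4, Opt8, Opt10 → 4.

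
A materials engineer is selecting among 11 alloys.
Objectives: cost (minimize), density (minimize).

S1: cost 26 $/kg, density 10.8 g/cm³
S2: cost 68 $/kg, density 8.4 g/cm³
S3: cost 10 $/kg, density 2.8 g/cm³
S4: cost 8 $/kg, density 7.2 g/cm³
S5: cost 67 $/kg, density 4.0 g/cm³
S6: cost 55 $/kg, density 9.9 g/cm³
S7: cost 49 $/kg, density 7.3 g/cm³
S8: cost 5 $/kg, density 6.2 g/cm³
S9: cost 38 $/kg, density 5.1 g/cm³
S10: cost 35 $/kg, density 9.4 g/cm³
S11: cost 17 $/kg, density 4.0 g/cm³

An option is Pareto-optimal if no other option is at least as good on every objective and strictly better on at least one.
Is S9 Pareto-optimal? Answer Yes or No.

S3 vs S9: cost 10≤38, density 2.8≤5.1 — S3 is at least as good on every objective and strictly better on at least one, so S3 dominates S9.

No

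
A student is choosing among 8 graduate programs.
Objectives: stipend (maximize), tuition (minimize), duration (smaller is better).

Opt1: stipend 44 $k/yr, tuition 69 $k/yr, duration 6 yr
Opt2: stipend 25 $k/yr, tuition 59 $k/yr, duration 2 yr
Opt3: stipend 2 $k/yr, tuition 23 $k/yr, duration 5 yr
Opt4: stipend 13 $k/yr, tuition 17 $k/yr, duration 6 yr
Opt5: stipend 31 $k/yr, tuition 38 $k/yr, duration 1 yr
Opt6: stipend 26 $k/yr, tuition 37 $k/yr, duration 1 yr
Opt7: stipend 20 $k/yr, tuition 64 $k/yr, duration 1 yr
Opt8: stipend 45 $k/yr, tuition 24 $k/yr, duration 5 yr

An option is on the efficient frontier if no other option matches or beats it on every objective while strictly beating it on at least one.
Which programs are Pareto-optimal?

Opt3, Opt4, Opt5, Opt6, Opt8

Opt1: dominated by Opt8 (stipend 45≥44, tuition 24≤69, duration 5≤6).
Opt2: dominated by Opt5 (stipend 31≥25, tuition 38≤59, duration 1≤2).
Opt3: not dominated.
Opt4: not dominated (best tuition).
Opt5: not dominated.
Opt6: not dominated.
Opt7: dominated by Opt5 (stipend 31≥20, tuition 38≤64, duration 1≤1).
Opt8: not dominated (best stipend).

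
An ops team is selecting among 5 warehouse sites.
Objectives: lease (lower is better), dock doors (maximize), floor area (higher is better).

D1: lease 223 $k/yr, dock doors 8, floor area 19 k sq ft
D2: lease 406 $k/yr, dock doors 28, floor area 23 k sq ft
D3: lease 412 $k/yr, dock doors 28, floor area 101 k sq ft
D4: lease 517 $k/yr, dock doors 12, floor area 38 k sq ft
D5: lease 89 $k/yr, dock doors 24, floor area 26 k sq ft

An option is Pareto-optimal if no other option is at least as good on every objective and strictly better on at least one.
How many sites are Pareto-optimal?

D1: dominated by D5 (lease 89≤223, dock doors 24≥8, floor area 26≥19).
D2: not dominated.
D3: not dominated (best floor area).
D4: dominated by D3 (lease 412≤517, dock doors 28≥12, floor area 101≥38).
D5: not dominated (best lease).
Pareto-optimal: D2, D3, D5 → 3.

3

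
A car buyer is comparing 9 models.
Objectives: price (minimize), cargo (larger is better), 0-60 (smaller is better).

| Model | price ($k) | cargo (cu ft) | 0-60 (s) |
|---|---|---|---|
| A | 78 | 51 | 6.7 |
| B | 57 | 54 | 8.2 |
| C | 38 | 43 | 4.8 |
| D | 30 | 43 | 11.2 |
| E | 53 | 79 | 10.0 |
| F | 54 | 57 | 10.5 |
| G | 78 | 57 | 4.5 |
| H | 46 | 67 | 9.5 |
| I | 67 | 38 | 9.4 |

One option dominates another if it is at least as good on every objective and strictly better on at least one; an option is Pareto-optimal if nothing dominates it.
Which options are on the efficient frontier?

A: dominated by G (price 78≤78, cargo 57≥51, 0-60 4.5≤6.7).
B: not dominated.
C: not dominated.
D: not dominated (best price).
E: not dominated (best cargo).
F: dominated by E (price 53≤54, cargo 79≥57, 0-60 10.0≤10.5).
G: not dominated (best 0-60).
H: not dominated.
I: dominated by B (price 57≤67, cargo 54≥38, 0-60 8.2≤9.4).

B, C, D, E, G, H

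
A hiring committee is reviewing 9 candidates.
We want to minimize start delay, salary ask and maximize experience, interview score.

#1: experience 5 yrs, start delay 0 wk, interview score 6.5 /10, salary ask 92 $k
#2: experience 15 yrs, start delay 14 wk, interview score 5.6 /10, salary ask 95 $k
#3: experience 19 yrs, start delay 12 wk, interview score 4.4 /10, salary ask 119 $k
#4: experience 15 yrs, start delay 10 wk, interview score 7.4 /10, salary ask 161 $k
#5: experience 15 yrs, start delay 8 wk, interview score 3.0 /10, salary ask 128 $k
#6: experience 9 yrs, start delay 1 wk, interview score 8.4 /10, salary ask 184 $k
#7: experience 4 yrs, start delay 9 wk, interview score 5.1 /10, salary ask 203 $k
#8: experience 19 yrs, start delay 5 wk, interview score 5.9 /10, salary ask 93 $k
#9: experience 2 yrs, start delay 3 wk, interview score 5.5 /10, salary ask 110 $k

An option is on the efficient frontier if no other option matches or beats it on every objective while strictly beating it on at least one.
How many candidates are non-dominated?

4

#1: not dominated (best start delay).
#2: dominated by #8 (experience 19≥15, start delay 5≤14, interview score 5.9≥5.6, salary ask 93≤95).
#3: dominated by #8 (experience 19≥19, start delay 5≤12, interview score 5.9≥4.4, salary ask 93≤119).
#4: not dominated.
#5: dominated by #8 (experience 19≥15, start delay 5≤8, interview score 5.9≥3.0, salary ask 93≤128).
#6: not dominated (best interview score).
#7: dominated by #1 (experience 5≥4, start delay 0≤9, interview score 6.5≥5.1, salary ask 92≤203).
#8: not dominated.
#9: dominated by #1 (experience 5≥2, start delay 0≤3, interview score 6.5≥5.5, salary ask 92≤110).
Pareto-optimal: #1, #4, #6, #8 → 4.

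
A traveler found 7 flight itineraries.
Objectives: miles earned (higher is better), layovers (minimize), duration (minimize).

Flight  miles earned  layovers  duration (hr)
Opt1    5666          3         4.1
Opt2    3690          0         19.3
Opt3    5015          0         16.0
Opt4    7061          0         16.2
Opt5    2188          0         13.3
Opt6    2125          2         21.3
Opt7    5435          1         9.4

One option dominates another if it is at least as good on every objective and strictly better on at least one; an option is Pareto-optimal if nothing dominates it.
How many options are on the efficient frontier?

5

Opt1: not dominated (best duration).
Opt2: dominated by Opt3 (miles earned 5015≥3690, layovers 0≤0, duration 16.0≤19.3).
Opt3: not dominated.
Opt4: not dominated (best miles earned).
Opt5: not dominated.
Opt6: dominated by Opt2 (miles earned 3690≥2125, layovers 0≤2, duration 19.3≤21.3).
Opt7: not dominated.
Pareto-optimal: Opt1, Opt3, Opt4, Opt5, Opt7 → 5.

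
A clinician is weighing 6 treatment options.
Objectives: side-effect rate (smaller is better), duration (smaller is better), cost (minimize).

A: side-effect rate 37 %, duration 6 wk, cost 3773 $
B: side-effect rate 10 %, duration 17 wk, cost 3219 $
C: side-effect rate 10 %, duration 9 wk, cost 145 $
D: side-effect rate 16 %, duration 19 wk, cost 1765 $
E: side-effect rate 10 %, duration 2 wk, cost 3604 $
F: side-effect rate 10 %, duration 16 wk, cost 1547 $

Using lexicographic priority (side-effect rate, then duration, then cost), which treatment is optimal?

First minimize side-effect rate: best is 10, kept {B, C, E, F}.
Then minimize duration: best is 2, kept {E}.

E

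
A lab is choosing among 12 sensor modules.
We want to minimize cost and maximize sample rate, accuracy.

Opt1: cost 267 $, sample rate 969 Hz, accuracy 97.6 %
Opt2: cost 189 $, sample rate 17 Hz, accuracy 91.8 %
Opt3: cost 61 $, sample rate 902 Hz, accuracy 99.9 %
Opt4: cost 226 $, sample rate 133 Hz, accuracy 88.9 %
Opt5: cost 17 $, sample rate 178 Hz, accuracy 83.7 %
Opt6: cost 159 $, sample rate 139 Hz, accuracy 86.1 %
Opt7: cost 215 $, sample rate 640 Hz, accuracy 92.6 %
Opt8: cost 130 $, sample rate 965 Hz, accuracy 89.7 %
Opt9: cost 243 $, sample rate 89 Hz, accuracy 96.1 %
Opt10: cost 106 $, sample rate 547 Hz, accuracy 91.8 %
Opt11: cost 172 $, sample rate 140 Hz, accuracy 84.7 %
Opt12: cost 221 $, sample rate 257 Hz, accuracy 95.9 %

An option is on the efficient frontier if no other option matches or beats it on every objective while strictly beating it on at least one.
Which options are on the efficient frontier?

Opt1, Opt3, Opt5, Opt8

Opt1: not dominated (best sample rate).
Opt2: dominated by Opt3 (cost 61≤189, sample rate 902≥17, accuracy 99.9≥91.8).
Opt3: not dominated (best accuracy).
Opt4: dominated by Opt3 (cost 61≤226, sample rate 902≥133, accuracy 99.9≥88.9).
Opt5: not dominated (best cost).
Opt6: dominated by Opt3 (cost 61≤159, sample rate 902≥139, accuracy 99.9≥86.1).
Opt7: dominated by Opt3 (cost 61≤215, sample rate 902≥640, accuracy 99.9≥92.6).
Opt8: not dominated.
Opt9: dominated by Opt3 (cost 61≤243, sample rate 902≥89, accuracy 99.9≥96.1).
Opt10: dominated by Opt3 (cost 61≤106, sample rate 902≥547, accuracy 99.9≥91.8).
Opt11: dominated by Opt3 (cost 61≤172, sample rate 902≥140, accuracy 99.9≥84.7).
Opt12: dominated by Opt3 (cost 61≤221, sample rate 902≥257, accuracy 99.9≥95.9).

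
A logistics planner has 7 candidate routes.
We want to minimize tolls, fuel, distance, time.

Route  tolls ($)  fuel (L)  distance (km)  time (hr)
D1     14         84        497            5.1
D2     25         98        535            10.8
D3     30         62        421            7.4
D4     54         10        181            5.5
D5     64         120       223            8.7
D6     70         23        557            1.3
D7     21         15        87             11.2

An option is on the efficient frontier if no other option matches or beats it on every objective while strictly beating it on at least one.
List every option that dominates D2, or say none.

D1

D1: tolls 14≤25, fuel 84≤98, distance 497≤535, time 5.1≤10.8 — dominates D2.
Others (D3, D4, D5, D6, D7) are each worse than D2 on at least one objective.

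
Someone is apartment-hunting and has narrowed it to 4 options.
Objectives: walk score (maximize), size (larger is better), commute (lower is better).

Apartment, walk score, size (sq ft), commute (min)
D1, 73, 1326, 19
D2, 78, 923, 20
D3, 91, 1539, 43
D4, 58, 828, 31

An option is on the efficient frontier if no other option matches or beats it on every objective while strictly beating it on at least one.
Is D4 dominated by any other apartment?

D1 vs D4: walk score 73≥58, size 1326≥828, commute 19≤31 — D1 is at least as good on every objective and strictly better on at least one, so D1 dominates D4.

Yes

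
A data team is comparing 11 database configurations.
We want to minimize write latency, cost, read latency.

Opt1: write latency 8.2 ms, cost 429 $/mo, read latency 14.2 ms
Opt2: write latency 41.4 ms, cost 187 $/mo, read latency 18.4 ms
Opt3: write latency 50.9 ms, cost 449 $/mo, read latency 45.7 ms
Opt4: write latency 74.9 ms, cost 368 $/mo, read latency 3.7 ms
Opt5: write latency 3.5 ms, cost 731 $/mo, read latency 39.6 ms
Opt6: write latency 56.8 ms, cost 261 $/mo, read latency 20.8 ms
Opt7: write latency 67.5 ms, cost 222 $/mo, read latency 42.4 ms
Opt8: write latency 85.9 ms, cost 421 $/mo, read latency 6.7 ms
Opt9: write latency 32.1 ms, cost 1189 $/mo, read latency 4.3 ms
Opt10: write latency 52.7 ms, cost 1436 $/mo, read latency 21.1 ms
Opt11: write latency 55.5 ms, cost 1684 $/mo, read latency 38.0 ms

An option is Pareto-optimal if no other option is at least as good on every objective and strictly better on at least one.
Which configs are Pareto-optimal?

Opt1, Opt2, Opt4, Opt5, Opt9

Opt1: not dominated.
Opt2: not dominated (best cost).
Opt3: dominated by Opt1 (write latency 8.2≤50.9, cost 429≤449, read latency 14.2≤45.7).
Opt4: not dominated (best read latency).
Opt5: not dominated (best write latency).
Opt6: dominated by Opt2 (write latency 41.4≤56.8, cost 187≤261, read latency 18.4≤20.8).
Opt7: dominated by Opt2 (write latency 41.4≤67.5, cost 187≤222, read latency 18.4≤42.4).
Opt8: dominated by Opt4 (write latency 74.9≤85.9, cost 368≤421, read latency 3.7≤6.7).
Opt9: not dominated.
Opt10: dominated by Opt1 (write latency 8.2≤52.7, cost 429≤1436, read latency 14.2≤21.1).
Opt11: dominated by Opt1 (write latency 8.2≤55.5, cost 429≤1684, read latency 14.2≤38.0).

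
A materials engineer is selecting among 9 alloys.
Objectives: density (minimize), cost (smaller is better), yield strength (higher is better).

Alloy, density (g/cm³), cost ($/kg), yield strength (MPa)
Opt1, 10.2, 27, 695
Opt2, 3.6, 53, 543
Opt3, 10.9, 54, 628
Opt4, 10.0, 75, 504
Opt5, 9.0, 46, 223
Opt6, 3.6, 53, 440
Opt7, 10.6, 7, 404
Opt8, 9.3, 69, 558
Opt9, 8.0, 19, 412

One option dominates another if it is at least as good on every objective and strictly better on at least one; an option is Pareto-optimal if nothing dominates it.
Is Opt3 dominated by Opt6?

Opt6 vs Opt3: Opt6 is worse on yield strength (440 vs 628), so it does not dominate Opt3.

No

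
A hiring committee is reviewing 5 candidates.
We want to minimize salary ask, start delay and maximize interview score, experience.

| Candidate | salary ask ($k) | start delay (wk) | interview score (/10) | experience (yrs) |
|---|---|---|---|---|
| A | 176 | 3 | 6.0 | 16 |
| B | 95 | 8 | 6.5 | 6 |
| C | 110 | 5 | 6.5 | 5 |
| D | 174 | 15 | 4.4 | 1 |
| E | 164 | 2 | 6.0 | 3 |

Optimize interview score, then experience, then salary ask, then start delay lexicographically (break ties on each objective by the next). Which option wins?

B

First maximize interview score: best is 6.5, kept {B, C}.
Then maximize experience: best is 6, kept {B}.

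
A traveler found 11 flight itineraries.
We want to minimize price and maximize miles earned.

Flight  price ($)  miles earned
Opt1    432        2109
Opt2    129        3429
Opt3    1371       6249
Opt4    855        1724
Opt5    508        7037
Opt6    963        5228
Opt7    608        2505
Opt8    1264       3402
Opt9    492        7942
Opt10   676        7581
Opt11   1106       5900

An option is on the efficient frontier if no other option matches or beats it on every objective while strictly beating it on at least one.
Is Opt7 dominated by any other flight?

Opt2 vs Opt7: price 129≤608, miles earned 3429≥2505 — Opt2 is at least as good on every objective and strictly better on at least one, so Opt2 dominates Opt7.

Yes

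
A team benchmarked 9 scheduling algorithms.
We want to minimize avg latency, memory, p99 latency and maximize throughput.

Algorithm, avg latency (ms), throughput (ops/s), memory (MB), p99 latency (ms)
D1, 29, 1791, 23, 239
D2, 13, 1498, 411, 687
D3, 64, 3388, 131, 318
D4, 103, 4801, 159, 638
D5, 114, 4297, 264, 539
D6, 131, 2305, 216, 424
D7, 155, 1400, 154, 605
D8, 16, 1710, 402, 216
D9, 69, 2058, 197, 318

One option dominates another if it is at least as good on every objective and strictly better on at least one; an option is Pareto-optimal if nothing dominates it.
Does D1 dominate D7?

D1 vs D7: avg latency 29≤155, throughput 1791≥1400, memory 23≤154, p99 latency 239≤605 — D1 is at least as good on every objective with at least one strict improvement.

Yes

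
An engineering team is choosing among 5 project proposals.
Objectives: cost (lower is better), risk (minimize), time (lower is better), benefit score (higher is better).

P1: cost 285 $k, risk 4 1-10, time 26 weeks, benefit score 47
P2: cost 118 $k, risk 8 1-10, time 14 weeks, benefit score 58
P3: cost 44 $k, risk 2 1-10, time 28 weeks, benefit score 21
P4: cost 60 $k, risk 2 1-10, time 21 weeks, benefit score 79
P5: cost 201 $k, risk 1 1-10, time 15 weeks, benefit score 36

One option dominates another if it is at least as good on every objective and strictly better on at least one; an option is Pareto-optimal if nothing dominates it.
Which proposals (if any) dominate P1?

P4: cost 60≤285, risk 2≤4, time 21≤26, benefit score 79≥47 — dominates P1.
Others (P2, P3, P5) are each worse than P1 on at least one objective.

P4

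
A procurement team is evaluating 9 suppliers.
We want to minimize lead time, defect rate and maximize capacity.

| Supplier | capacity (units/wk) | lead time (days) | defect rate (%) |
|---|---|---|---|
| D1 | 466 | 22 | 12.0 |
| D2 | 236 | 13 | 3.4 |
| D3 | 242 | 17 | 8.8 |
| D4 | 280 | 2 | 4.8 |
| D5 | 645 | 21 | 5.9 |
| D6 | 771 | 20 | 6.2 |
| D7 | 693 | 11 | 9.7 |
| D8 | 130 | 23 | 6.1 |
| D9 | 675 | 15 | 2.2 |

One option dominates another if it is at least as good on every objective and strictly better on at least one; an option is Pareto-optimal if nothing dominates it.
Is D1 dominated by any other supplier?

Yes

D5 vs D1: capacity 645≥466, lead time 21≤22, defect rate 5.9≤12.0 — D5 is at least as good on every objective and strictly better on at least one, so D5 dominates D1.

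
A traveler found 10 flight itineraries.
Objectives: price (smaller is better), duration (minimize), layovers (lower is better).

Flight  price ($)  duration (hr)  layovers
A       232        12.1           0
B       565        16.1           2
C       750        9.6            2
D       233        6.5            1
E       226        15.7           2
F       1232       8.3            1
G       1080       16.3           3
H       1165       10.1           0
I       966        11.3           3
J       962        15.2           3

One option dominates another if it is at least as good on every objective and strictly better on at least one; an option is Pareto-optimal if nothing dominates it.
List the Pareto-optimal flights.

A: not dominated.
B: dominated by A (price 232≤565, duration 12.1≤16.1, layovers 0≤2).
C: dominated by D (price 233≤750, duration 6.5≤9.6, layovers 1≤2).
D: not dominated (best duration).
E: not dominated (best price).
F: dominated by D (price 233≤1232, duration 6.5≤8.3, layovers 1≤1).
G: dominated by A (price 232≤1080, duration 12.1≤16.3, layovers 0≤3).
H: not dominated.
I: dominated by C (price 750≤966, duration 9.6≤11.3, layovers 2≤3).
J: dominated by A (price 232≤962, duration 12.1≤15.2, layovers 0≤3).

A, D, E, H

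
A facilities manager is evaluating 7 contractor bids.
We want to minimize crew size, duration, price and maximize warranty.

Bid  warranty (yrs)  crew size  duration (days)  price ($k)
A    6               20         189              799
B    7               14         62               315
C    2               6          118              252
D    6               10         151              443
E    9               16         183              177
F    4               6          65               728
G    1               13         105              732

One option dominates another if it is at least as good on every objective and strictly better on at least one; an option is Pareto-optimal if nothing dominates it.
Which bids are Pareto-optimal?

A: dominated by B (warranty 7≥6, crew size 14≤20, duration 62≤189, price 315≤799).
B: not dominated (best duration).
C: not dominated.
D: not dominated.
E: not dominated (best warranty).
F: not dominated.
G: dominated by F (warranty 4≥1, crew size 6≤13, duration 65≤105, price 728≤732).

B, C, D, E, F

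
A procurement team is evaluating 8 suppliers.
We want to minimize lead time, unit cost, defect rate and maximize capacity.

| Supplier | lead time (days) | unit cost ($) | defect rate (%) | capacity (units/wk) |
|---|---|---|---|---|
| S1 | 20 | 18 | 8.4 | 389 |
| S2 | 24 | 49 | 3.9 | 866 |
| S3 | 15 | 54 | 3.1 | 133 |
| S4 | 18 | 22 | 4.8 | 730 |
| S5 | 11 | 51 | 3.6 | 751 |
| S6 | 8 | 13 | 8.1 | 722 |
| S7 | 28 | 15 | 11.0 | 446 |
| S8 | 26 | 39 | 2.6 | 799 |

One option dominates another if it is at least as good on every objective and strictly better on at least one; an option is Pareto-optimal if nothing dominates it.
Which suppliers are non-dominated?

S1: dominated by S6 (lead time 8≤20, unit cost 13≤18, defect rate 8.1≤8.4, capacity 722≥389).
S2: not dominated (best capacity).
S3: not dominated.
S4: not dominated.
S5: not dominated.
S6: not dominated (best lead time).
S7: dominated by S6 (lead time 8≤28, unit cost 13≤15, defect rate 8.1≤11.0, capacity 722≥446).
S8: not dominated (best defect rate).

S2, S3, S4, S5, S6, S8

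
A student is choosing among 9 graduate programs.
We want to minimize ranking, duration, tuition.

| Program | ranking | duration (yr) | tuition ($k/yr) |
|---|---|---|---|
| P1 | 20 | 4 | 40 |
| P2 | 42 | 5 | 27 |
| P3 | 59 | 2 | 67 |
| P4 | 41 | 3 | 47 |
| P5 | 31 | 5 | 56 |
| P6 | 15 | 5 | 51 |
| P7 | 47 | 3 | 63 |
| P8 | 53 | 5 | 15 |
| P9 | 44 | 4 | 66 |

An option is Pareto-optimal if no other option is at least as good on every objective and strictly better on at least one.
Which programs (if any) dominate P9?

P1, P4

P1: ranking 20≤44, duration 4≤4, tuition 40≤66 — dominates P9.
P4: ranking 41≤44, duration 3≤4, tuition 47≤66 — dominates P9.
Others (P2, P3, P5, P6, P7, P8) are each worse than P9 on at least one objective.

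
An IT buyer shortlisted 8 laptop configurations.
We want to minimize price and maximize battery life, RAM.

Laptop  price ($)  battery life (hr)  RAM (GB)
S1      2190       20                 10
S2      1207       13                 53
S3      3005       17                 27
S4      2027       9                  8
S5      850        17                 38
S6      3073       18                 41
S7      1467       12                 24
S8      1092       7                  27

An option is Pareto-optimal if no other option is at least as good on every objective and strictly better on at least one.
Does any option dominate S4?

Yes

S2 vs S4: price 1207≤2027, battery life 13≥9, RAM 53≥8 — S2 is at least as good on every objective and strictly better on at least one, so S2 dominates S4.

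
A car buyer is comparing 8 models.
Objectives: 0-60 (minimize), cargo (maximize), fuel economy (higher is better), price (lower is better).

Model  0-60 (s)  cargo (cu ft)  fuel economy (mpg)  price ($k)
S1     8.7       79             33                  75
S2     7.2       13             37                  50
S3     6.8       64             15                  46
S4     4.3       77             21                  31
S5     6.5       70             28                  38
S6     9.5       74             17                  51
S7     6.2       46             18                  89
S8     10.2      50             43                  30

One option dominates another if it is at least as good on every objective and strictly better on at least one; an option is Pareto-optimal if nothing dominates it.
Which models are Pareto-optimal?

S1: not dominated (best cargo).
S2: not dominated.
S3: dominated by S4 (0-60 4.3≤6.8, cargo 77≥64, fuel economy 21≥15, price 31≤46).
S4: not dominated (best 0-60).
S5: not dominated.
S6: dominated by S4 (0-60 4.3≤9.5, cargo 77≥74, fuel economy 21≥17, price 31≤51).
S7: dominated by S4 (0-60 4.3≤6.2, cargo 77≥46, fuel economy 21≥18, price 31≤89).
S8: not dominated (best fuel economy).

S1, S2, S4, S5, S8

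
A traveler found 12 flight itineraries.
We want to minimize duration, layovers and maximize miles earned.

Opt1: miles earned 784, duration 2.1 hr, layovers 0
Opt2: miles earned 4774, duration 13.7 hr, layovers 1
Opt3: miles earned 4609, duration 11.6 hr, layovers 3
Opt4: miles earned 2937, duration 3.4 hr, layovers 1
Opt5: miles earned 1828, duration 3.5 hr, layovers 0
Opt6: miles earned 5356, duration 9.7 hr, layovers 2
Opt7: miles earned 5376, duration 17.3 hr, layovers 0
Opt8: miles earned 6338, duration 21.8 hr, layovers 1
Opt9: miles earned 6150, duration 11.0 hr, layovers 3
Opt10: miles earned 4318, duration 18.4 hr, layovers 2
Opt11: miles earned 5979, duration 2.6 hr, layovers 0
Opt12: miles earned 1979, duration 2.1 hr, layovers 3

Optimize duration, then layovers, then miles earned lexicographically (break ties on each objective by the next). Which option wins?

First minimize duration: best is 2.1, kept {Opt1, Opt12}.
Then minimize layovers: best is 0, kept {Opt1}.

Opt1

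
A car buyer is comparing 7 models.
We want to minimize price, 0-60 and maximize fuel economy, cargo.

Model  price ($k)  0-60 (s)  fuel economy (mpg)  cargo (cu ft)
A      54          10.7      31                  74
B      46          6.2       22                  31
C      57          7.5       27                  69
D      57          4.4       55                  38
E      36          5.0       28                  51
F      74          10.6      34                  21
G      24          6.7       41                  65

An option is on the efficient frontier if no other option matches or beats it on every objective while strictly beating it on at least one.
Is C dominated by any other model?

A: worse on 0-60 (10.7 vs 7.5).
B: worse on fuel economy (22 vs 27).
D: worse on cargo (38 vs 69).
E: worse on cargo (51 vs 69).
F: worse on price (74 vs 57).
G: worse on cargo (65 vs 69).
No option is at least as good as C on every objective and strictly better on one.

No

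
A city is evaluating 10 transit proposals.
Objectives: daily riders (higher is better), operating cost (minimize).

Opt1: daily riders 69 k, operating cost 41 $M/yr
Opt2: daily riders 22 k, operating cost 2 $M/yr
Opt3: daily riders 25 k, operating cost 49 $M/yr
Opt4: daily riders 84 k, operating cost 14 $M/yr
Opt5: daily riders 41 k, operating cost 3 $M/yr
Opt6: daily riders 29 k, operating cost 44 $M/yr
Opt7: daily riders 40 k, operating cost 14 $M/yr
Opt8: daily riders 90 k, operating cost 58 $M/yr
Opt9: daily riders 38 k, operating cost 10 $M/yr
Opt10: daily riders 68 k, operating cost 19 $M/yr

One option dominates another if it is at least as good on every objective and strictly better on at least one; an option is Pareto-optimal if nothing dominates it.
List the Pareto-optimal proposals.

Opt1: dominated by Opt4 (daily riders 84≥69, operating cost 14≤41).
Opt2: not dominated (best operating cost).
Opt3: dominated by Opt1 (daily riders 69≥25, operating cost 41≤49).
Opt4: not dominated.
Opt5: not dominated.
Opt6: dominated by Opt1 (daily riders 69≥29, operating cost 41≤44).
Opt7: dominated by Opt4 (daily riders 84≥40, operating cost 14≤14).
Opt8: not dominated (best daily riders).
Opt9: dominated by Opt5 (daily riders 41≥38, operating cost 3≤10).
Opt10: dominated by Opt4 (daily riders 84≥68, operating cost 14≤19).

Opt2, Opt4, Opt5, Opt8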